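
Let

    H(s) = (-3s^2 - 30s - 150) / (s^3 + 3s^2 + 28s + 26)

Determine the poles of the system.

The poles are the roots of the denominator s^3 + 3s^2 + 28s + 26 = 0.
Trying s = -1: the polynomial evaluates to 0, so (s + 1) is a factor.
Dividing out leaves s^2 + 2s + 26 = 0.
The quadratic formula then gives s = -1 ± 5j.

s = -1 ± 5j, -1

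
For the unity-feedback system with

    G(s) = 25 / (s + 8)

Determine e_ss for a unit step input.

G(s) has no poles at the origin.
This is a Type 0 system. Kp = lim_{s→0} G(s) = 25/8.
e_ss = 1/(1 + Kp) = 1/(1 + 25/8) = 8/33 ≈ 0.2424.

e_ss = 0.2424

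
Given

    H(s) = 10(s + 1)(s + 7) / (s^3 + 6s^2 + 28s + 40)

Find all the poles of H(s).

s = -2 + 4j, -2 - 4j, -2

The poles are the roots of the denominator s^3 + 6s^2 + 28s + 40 = 0.
Trying s = -2: the polynomial evaluates to 0, so (s + 2) is a factor.
Dividing out leaves s^2 + 4s + 20 = 0.
The quadratic formula then gives s = -2 ± 4j.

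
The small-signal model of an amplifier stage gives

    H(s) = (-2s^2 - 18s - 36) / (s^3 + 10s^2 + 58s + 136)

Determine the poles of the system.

s = -4, -3 ± 5j

The poles are the roots of the denominator s^3 + 10s^2 + 58s + 136 = 0.
Trying s = -4: the polynomial evaluates to 0, so (s + 4) is a factor.
Dividing out leaves s^2 + 6s + 34 = 0.
The quadratic formula then gives s = -3 ± 5j.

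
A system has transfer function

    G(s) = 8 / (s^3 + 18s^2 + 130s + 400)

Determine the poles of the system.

s = -5 ± 5j, -8

The poles are the roots of the denominator s^3 + 18s^2 + 130s + 400 = 0.
Trying s = -8: the polynomial evaluates to 0, so (s + 8) is a factor.
Dividing out leaves s^2 + 10s + 50 = 0.
The quadratic formula then gives s = -5 ± 5j.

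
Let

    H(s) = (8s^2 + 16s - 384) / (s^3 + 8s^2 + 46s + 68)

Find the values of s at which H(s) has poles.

s = -3 + 5j, -3 - 5j, -2

The poles are the roots of the denominator s^3 + 8s^2 + 46s + 68 = 0.
Trying s = -2: the polynomial evaluates to 0, so (s + 2) is a factor.
Dividing out leaves s^2 + 6s + 34 = 0.
The quadratic formula then gives s = -3 ± 5j.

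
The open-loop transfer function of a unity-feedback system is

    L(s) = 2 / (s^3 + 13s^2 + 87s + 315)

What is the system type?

The denominator has no factor of s at the origin — no free integrator — so this is a Type 0 system.

Type 0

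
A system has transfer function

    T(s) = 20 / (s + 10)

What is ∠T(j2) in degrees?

At s = j2: numerator = 20, denominator = 10 + j2.
∠T = ∠num − ∠den = 0° − (11.310°) = -11.31°.

∠T(j2) ≈ -11.31°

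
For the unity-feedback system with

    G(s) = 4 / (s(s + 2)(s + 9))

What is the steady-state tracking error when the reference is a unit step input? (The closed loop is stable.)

e_ss = 0

G(s) has one pole at the origin.
This is a Type 1 system; for a step input the steady-state error is zero.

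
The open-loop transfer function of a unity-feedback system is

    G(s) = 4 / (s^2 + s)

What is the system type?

Type 1

The denominator has 1 factor of s at the origin (free integrator), so this is a Type 1 system.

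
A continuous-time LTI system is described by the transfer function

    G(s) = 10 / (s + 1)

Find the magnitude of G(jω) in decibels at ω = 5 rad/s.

|G(j5)|_dB ≈ 5.85 dB

Substitute s = j5: numerator = 10, denominator = 1 + j5.
|G(j5)| = |10| / |1 + j5| = 10 / 5.0990 ≈ 1.961.
In decibels: 20·log₁₀(1.961) ≈ 5.85 dB.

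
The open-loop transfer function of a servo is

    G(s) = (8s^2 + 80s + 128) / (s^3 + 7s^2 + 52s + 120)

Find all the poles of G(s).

The poles are the roots of the denominator s^3 + 7s^2 + 52s + 120 = 0.
Trying s = -3: the polynomial evaluates to 0, so (s + 3) is a factor.
Dividing out leaves s^2 + 4s + 40 = 0.
The quadratic formula then gives s = -2 ± 6j.

s = -2 ± 6j, -3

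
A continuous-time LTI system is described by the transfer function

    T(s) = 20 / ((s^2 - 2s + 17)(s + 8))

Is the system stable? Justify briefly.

The poles can be read from the denominator factors: s = 1 + 4j, 1 - 4j, -8.
Since the pole(s) at s = 1 + 4j, 1 - 4j lie in the right half-plane, the system is unstable.

unstable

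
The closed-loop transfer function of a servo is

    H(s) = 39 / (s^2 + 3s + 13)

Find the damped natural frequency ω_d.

ω_d ≈ 3.279 rad/s

Comparing s^2 + 3s + 13 to s^2 + 2ζωₙs + ωₙ²: ωₙ = √13 ≈ 3.606 rad/s and ζ = 3/(2·√13) ≈ 0.4160.
ζωₙ = 3/2 = 1.5, so ω_d = ωₙ√(1−ζ²) = √(ωₙ² − (ζωₙ)²) = √(13 − 1.5²) = √10.75 ≈ 3.279 rad/s.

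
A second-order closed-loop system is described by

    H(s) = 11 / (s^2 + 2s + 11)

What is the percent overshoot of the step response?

%OS ≈ 37.0%

Comparing s^2 + 2s + 11 to s^2 + 2ζωₙs + ωₙ²: ωₙ = √11 ≈ 3.317 rad/s and ζ = 2/(2·√11) ≈ 0.3015.
%OS = 100·exp(−πζ/√(1−ζ²)) = 100·exp(−π·0.3015/√(1−0.3015²)) ≈ 37.0%.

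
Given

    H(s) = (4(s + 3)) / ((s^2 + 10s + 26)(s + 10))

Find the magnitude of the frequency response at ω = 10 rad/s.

Substitute s = j10: numerator = 12 + j40, denominator = -1740 + j260.
|H(j10)| = |12 + j40| / |-1740 + j260| = 41.761 / 1759.3 ≈ 0.02374.

|H(j10)| ≈ 0.02374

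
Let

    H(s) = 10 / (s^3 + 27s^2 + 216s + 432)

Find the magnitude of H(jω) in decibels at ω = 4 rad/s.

Substitute s = j4: numerator = 10, denominator = j800.
|H(j4)| = |10| / |j800| = 10 / 800 = 0.01250.
In decibels: 20·log₁₀(0.01250) ≈ -38.1 dB.

|H(j4)|_dB ≈ -38.1 dB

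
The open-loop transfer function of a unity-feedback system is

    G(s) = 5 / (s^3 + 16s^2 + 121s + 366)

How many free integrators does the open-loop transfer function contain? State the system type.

Type 0

The denominator has no factor of s at the origin — no free integrator — so this is a Type 0 system.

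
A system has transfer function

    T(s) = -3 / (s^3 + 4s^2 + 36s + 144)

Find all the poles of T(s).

s = 6j, -6j, -4

The poles are the roots of the denominator s^3 + 4s^2 + 36s + 144 = 0.
Trying s = -4: the polynomial evaluates to 0, so (s + 4) is a factor.
Dividing out leaves s^2 + 36 = 0.
The quadratic formula then gives s = 0 ± 6j.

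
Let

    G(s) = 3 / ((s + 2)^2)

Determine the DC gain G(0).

G(0) = 3/4 ≈ 0.7500

Set s = 0: G(0) = (3) / (4) = 3/4.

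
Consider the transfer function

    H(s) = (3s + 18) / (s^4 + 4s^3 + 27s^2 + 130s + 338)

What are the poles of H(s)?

s = 1 + 5j, 1 - 5j, -3 + 2j, -3 - 2j

The poles are the roots of the denominator s^4 + 4s^3 + 27s^2 + 130s + 338 = 0.
No real roots exist; factor into two real quadratics: (s^2 - 2s + 26)(s^2 + 6s + 13) = 0.
Each quadratic gives a conjugate pair via the quadratic formula.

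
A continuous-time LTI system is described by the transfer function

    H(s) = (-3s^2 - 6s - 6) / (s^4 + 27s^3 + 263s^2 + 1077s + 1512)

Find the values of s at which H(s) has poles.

The poles are the roots of the denominator s^4 + 27s^3 + 263s^2 + 1077s + 1512 = 0.
Trying s = -3: the polynomial evaluates to 0, so (s + 3) is a factor.
Dividing out leaves s^3 + 24s^2 + 191s + 504 = 0.
This factors further as (s + 7)(s + 9)(s + 8) = 0.

s = -3, -7, -9, -8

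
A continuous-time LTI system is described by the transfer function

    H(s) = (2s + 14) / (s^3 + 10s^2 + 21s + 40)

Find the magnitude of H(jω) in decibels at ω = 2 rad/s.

Substitute s = j2: numerator = 14 + j4, denominator = j34.
|H(j2)| = |14 + j4| / |j34| = 14.560 / 34 ≈ 0.4282.
In decibels: 20·log₁₀(0.4282) ≈ -7.37 dB.

|H(j2)|_dB ≈ -7.37 dB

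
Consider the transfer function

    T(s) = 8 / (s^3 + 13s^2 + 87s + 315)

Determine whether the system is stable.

stable

The denominator s^3 + 13s^2 + 87s + 315 factors as (s^2 + 6s + 45)(s + 7), giving poles at s = -3 ± 6j, -7.
Since all poles lie strictly in the left half-plane, the system is stable.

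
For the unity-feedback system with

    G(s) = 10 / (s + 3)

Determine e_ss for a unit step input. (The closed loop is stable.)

e_ss = 0.2308

G(s) has no poles at the origin.
This is a Type 0 system. Kp = lim_{s→0} G(s) = 10/3.
e_ss = 1/(1 + Kp) = 1/(1 + 10/3) = 3/13 ≈ 0.2308.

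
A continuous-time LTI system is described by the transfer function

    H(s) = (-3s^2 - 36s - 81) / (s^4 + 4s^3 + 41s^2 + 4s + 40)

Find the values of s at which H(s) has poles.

The poles are the roots of the denominator s^4 + 4s^3 + 41s^2 + 4s + 40 = 0.
No real roots exist; factor into two real quadratics: (s^2 + 1)(s^2 + 4s + 40) = 0.
Each quadratic gives a conjugate pair via the quadratic formula.

s = ±j, -2 ± 6j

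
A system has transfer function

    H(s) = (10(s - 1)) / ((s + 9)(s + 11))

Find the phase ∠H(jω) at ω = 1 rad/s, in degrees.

At s = j1: numerator = -10 + j10, denominator = 98 + j20.
∠H = ∠num − ∠den = 135° − (11.535°) = 123.5°.

∠H(j1) ≈ 123.5°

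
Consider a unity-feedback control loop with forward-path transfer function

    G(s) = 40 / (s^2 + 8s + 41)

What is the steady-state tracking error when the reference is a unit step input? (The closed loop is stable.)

e_ss = 0.5062

G(s) has no poles at the origin.
This is a Type 0 system. Kp = lim_{s→0} G(s) = 40/41.
e_ss = 1/(1 + Kp) = 1/(1 + 40/41) = 41/81 ≈ 0.5062.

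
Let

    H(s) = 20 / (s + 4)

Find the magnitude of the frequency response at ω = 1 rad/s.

|H(j1)| ≈ 4.851

Substitute s = j1: numerator = 20, denominator = 4 + j1.
|H(j1)| = |20| / |4 + j1| = 20 / 4.1231 ≈ 4.851.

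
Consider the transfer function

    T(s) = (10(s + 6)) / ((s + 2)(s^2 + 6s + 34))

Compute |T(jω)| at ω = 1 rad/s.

Substitute s = j1: numerator = 60 + j10, denominator = 60 + j45.
|T(j1)| = |60 + j10| / |60 + j45| = 60.828 / 75 ≈ 0.8110.

|T(j1)| ≈ 0.8110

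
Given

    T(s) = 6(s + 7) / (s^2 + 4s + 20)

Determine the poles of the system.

The poles are the roots of the denominator s^2 + 4s + 20 = 0.
Using the quadratic formula: s = (-4 ± √(-64))/2 = -2 ± 4j.

s = -2 + 4j, -2 - 4j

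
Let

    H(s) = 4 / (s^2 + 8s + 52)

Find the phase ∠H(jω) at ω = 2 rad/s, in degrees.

At s = j2: numerator = 4, denominator = 48 + j16.
∠H = ∠num − ∠den = 0° − (18.435°) = -18.43°.

∠H(j2) ≈ -18.43°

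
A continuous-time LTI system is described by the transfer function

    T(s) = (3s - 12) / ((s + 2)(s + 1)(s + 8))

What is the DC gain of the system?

Set s = 0: T(0) = (-12) / (16) = -3/4.

T(0) = -3/4 ≈ -0.7500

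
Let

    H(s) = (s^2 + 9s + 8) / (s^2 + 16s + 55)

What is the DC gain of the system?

Set s = 0: H(0) = (8) / (55) = 8/55.

H(0) = 8/55 ≈ 0.1455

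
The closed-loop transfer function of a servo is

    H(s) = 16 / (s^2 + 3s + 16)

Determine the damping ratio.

ζ = 0.375

Compare the denominator to the standard form s^2 + 2ζωₙs + ωₙ².
ωₙ² = 16, so ωₙ = 4 rad/s.
2ζωₙ = 3, so ζ = 3/(2·4) = 0.375.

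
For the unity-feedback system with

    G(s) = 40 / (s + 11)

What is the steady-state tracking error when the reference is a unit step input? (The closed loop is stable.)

e_ss = 0.2157

G(s) has no poles at the origin.
This is a Type 0 system. Kp = lim_{s→0} G(s) = 40/11.
e_ss = 1/(1 + Kp) = 1/(1 + 40/11) = 11/51 ≈ 0.2157.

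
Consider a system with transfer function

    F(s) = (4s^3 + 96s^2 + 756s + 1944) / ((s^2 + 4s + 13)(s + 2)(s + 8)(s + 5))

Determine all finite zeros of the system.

Set the numerator to zero: 4s^3 + 96s^2 + 756s + 1944 = 0, i.e. 4·(s^3 + 24s^2 + 189s + 486) = 0.
Factoring: (s + 9)^2(s + 6) = 0.

s = -9, -6, -9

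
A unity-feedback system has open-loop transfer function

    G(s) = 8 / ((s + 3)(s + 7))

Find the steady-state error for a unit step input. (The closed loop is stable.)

e_ss = 0.7241

G(s) has no poles at the origin.
This is a Type 0 system. Kp = lim_{s→0} G(s) = 8/21.
e_ss = 1/(1 + Kp) = 1/(1 + 8/21) = 21/29 ≈ 0.7241.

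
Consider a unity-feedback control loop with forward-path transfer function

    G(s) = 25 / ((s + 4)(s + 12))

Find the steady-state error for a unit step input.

e_ss = 0.6575

G(s) has no poles at the origin.
This is a Type 0 system. Kp = lim_{s→0} G(s) = 25/48.
e_ss = 1/(1 + Kp) = 1/(1 + 25/48) = 48/73 ≈ 0.6575.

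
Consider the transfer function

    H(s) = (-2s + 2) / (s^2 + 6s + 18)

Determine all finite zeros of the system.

Set the numerator to zero: -2s + 2 = 0, i.e. -2·(s - 1) = 0.
So s = 1.

s = 1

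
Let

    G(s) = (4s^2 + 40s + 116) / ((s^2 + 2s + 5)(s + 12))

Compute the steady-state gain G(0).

G(0) = 29/15 ≈ 1.933

Set s = 0: G(0) = (116) / (60) = 29/15.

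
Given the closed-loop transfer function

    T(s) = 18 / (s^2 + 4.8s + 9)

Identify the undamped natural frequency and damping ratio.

Compare the denominator to the standard form s^2 + 2ζωₙs + ωₙ².
ωₙ² = 9, so ωₙ = 3 rad/s.
2ζωₙ = 4.8, so ζ = 4.8/(2·3) = 0.8.

ωₙ = 3 rad/s, ζ = 0.8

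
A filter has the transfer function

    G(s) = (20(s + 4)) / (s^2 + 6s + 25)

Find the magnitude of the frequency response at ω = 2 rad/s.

Substitute s = j2: numerator = 80 + j40, denominator = 21 + j12.
|G(j2)| = |80 + j40| / |21 + j12| = 89.443 / 24.187 ≈ 3.698.

|G(j2)| ≈ 3.698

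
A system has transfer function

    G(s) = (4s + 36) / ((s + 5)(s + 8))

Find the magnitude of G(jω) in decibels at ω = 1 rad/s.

Substitute s = j1: numerator = 36 + j4, denominator = 39 + j13.
|G(j1)| = |36 + j4| / |39 + j13| = 36.222 / 41.110 ≈ 0.8811.
In decibels: 20·log₁₀(0.8811) ≈ -1.10 dB.

|G(j1)|_dB ≈ -1.10 dB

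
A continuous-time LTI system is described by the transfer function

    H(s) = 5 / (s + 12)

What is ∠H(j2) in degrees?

At s = j2: numerator = 5, denominator = 12 + j2.
∠H = ∠num − ∠den = 0° − (9.4623°) = -9.462°.

∠H(j2) ≈ -9.462°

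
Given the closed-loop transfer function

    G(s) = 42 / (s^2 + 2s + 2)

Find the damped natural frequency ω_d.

ω_d = 1 rad/s

Comparing s^2 + 2s + 2 to s^2 + 2ζωₙs + ωₙ²: ωₙ = √2 ≈ 1.414 rad/s and ζ = 2/(2·√2) ≈ 0.7071.
ζωₙ = 2/2 = 1, so ω_d = ωₙ√(1−ζ²) = √(ωₙ² − (ζωₙ)²) = √(2 − 1²) = √1 = 1 rad/s.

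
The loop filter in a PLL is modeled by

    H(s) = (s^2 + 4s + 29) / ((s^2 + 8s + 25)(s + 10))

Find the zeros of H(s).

Set the numerator to zero: s^2 + 4s + 29 = 0.
Factoring: (s^2 + 4s + 29) = 0.

s = -2 ± 5j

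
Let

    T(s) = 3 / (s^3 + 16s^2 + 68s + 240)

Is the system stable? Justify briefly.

stable

The denominator s^3 + 16s^2 + 68s + 240 factors as (s^2 + 4s + 20)(s + 12), giving poles at s = -2 + 4j, -2 - 4j, -12.
Since all poles lie strictly in the left half-plane, the system is stable.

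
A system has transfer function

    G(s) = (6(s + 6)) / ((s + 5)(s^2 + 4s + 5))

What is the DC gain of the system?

At s = 0 each factor (s + a) contributes a and each (s^2 + bs + c) contributes c.
G(0) = 6·(6) / ((5) · (5)) = 36/25 = 36/25.

G(0) = 36/25 ≈ 1.440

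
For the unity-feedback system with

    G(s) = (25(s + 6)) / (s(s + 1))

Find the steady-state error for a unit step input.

G(s) has one pole at the origin.
This is a Type 1 system; for a step input the steady-state error is zero.

e_ss = 0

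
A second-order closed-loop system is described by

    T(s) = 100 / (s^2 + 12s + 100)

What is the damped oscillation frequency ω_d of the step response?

Comparing s^2 + 12s + 100 to s^2 + 2ζωₙs + ωₙ²: ωₙ = 10 rad/s and ζ = 12/(2·10) = 0.6.
ζωₙ = 12/2 = 6, so ω_d = ωₙ√(1−ζ²) = √(ωₙ² − (ζωₙ)²) = √(100 − 6²) = √64 = 8 rad/s.

ω_d = 8 rad/s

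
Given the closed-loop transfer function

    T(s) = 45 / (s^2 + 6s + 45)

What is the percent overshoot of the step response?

Comparing s^2 + 6s + 45 to s^2 + 2ζωₙs + ωₙ²: ωₙ = √45 ≈ 6.708 rad/s and ζ = 6/(2·√45) ≈ 0.4472.
%OS = 100·exp(−πζ/√(1−ζ²)) = 100·exp(−π·0.4472/√(1−0.4472²)) ≈ 20.8%.

%OS ≈ 20.8%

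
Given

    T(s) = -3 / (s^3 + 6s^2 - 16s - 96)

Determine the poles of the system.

s = -4, 4, -6

The poles are the roots of the denominator s^3 + 6s^2 - 16s - 96 = 0.
Trying s = -4: the polynomial evaluates to 0, so (s + 4) is a factor.
Dividing out leaves s^2 + 2s - 24 = 0.
Factoring the quadratic: (s - 4)(s + 6) = 0.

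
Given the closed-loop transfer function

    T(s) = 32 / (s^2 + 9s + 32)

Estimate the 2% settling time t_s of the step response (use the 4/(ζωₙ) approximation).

Comparing s^2 + 9s + 32 to s^2 + 2ζωₙs + ωₙ²: ωₙ = √32 ≈ 5.657 rad/s and ζ = 9/(2·√32) ≈ 0.7955.
ζωₙ = 9/2 = 4.5, so t_s ≈ 4/(ζωₙ) = 4/4.5 ≈ 0.8889 s.

t_s ≈ 0.8889 s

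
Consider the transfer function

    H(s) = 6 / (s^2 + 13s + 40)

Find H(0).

Set s = 0: H(0) = (6) / (40) = 3/20.

H(0) = 3/20 ≈ 0.1500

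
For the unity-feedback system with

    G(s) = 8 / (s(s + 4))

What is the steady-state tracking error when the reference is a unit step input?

G(s) has one pole at the origin.
This is a Type 1 system; for a step input the steady-state error is zero.

e_ss = 0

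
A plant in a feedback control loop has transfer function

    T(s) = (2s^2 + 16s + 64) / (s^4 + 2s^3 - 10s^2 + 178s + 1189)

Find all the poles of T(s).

s = 4 + 5j, 4 - 5j, -5 + 2j, -5 - 2j

The poles are the roots of the denominator s^4 + 2s^3 - 10s^2 + 178s + 1189 = 0.
No real roots exist; factor into two real quadratics: (s^2 - 8s + 41)(s^2 + 10s + 29) = 0.
Each quadratic gives a conjugate pair via the quadratic formula.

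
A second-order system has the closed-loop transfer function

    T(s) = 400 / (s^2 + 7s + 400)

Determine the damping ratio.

Compare the denominator to the standard form s^2 + 2ζωₙs + ωₙ².
ωₙ² = 400, so ωₙ = 20 rad/s.
2ζωₙ = 7, so ζ = 7/(2·20) = 0.175.

ζ = 0.175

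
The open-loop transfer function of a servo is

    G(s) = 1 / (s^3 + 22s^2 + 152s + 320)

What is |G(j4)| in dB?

Substitute s = j4: numerator = 1, denominator = -32 + j544.
|G(j4)| = |1| / |-32 + j544| = 1 / 544.94 ≈ 0.001835.
In decibels: 20·log₁₀(0.001835) ≈ -54.7 dB.

|G(j4)|_dB ≈ -54.7 dB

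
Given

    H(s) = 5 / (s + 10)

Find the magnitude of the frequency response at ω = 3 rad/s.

|H(j3)| ≈ 0.4789

Substitute s = j3: numerator = 5, denominator = 10 + j3.
|H(j3)| = |5| / |10 + j3| = 5 / 10.440 ≈ 0.4789.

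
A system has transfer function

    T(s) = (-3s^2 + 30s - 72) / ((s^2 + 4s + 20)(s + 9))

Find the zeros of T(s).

Set the numerator to zero: -3s^2 + 30s - 72 = 0, i.e. -3·(s^2 - 10s + 24) = 0.
Factoring: (s - 4)(s - 6) = 0.

s = 4, 6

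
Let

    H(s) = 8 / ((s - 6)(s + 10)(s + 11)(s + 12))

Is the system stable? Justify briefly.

unstable

The poles can be read from the denominator factors: s = 6, -10, -11, -12.
Since the pole(s) at s = 6 lie in the right half-plane, the system is unstable.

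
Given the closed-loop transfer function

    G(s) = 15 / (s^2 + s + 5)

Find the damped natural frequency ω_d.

ω_d ≈ 2.179 rad/s

Comparing s^2 + s + 5 to s^2 + 2ζωₙs + ωₙ²: ωₙ = √5 ≈ 2.236 rad/s and ζ = 1/(2·√5) ≈ 0.2236.
ζωₙ = 1/2 = 0.5, so ω_d = ωₙ√(1−ζ²) = √(ωₙ² − (ζωₙ)²) = √(5 − 0.5²) = √4.75 ≈ 2.179 rad/s.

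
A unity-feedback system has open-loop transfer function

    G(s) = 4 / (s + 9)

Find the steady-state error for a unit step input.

G(s) has no poles at the origin.
This is a Type 0 system. Kp = lim_{s→0} G(s) = 4/9.
e_ss = 1/(1 + Kp) = 1/(1 + 4/9) = 9/13 ≈ 0.6923.

e_ss = 0.6923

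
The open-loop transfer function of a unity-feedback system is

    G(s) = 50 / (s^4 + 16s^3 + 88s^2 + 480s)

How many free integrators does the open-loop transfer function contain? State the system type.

The denominator has 1 factor of s at the origin (free integrator), so this is a Type 1 system.

Type 1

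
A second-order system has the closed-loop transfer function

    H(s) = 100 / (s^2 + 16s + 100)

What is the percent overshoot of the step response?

Comparing s^2 + 16s + 100 to s^2 + 2ζωₙs + ωₙ²: ωₙ = 10 rad/s and ζ = 16/(2·10) = 0.8.
%OS = 100·exp(−πζ/√(1−ζ²)) = 100·exp(−π·0.8/√(1−0.8²)) ≈ 1.52%.

%OS ≈ 1.52%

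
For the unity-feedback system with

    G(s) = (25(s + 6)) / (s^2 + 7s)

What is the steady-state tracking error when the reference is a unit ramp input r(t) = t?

e_ss = 0.04667

G(s) has one pole at the origin.
This is a Type 1 system. Kv = lim_{s→0} s·G(s) = 150/7.
e_ss = 1/Kv = 1/(150/7) = 7/150 ≈ 0.04667.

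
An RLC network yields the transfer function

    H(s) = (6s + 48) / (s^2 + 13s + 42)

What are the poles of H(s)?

The poles are the roots of the denominator s^2 + 13s + 42 = 0.
Factoring: (s + 7)(s + 6) = 0, so s = -7 and s = -6.

s = -7, -6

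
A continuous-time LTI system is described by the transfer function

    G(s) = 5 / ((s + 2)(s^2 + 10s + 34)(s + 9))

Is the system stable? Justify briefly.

stable

The poles can be read from the denominator factors: s = -2, -5 + 3j, -5 - 3j, -9.
Since all poles lie strictly in the left half-plane, the system is stable.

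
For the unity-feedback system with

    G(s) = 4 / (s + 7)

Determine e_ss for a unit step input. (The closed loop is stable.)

e_ss = 0.6364

G(s) has no poles at the origin.
This is a Type 0 system. Kp = lim_{s→0} G(s) = 4/7.
e_ss = 1/(1 + Kp) = 1/(1 + 4/7) = 7/11 ≈ 0.6364.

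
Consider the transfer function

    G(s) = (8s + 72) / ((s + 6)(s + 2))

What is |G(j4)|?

Substitute s = j4: numerator = 72 + j32, denominator = -4 + j32.
|G(j4)| = |72 + j32| / |-4 + j32| = 78.791 / 32.249 ≈ 2.443.

|G(j4)| ≈ 2.443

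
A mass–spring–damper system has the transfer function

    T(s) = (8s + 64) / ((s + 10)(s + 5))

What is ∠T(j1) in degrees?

At s = j1: numerator = 64 + j8, denominator = 49 + j15.
∠T = ∠num − ∠den = 7.1250° − (17.021°) = -9.896°.

∠T(j1) ≈ -9.896°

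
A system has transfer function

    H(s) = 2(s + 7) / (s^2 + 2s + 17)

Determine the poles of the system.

The poles are the roots of the denominator s^2 + 2s + 17 = 0.
Using the quadratic formula: s = (-2 ± √(-64))/2 = -1 ± 4j.

s = -1 ± 4j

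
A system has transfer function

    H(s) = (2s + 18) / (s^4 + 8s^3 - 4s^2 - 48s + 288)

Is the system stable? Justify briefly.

unstable

The denominator s^4 + 8s^3 - 4s^2 - 48s + 288 factors as (s^2 - 4s + 8)(s + 6)^2, giving poles at s = 2 ± 2j, -6, -6.
Since the pole(s) at s = 2 + 2j, 2 - 2j lie in the right half-plane, the system is unstable.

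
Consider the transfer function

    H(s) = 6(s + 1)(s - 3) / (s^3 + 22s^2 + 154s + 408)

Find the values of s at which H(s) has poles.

s = -5 ± 3j, -12

The poles are the roots of the denominator s^3 + 22s^2 + 154s + 408 = 0.
Trying s = -12: the polynomial evaluates to 0, so (s + 12) is a factor.
Dividing out leaves s^2 + 10s + 34 = 0.
The quadratic formula then gives s = -5 ± 3j.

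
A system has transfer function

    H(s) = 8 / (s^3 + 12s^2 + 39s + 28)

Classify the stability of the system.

stable

The denominator s^3 + 12s^2 + 39s + 28 factors as (s + 1)(s + 7)(s + 4), giving poles at s = -1, -7, -4.
Since all poles lie strictly in the left half-plane, the system is stable.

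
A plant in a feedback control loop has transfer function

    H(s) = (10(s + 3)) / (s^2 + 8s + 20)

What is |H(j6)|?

|H(j6)| ≈ 1.326

Substitute s = j6: numerator = 30 + j60, denominator = -16 + j48.
|H(j6)| = |30 + j60| / |-16 + j48| = 67.082 / 50.596 ≈ 1.326.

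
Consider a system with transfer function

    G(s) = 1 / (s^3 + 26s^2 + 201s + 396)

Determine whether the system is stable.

The denominator s^3 + 26s^2 + 201s + 396 factors as (s + 3)(s + 11)(s + 12), giving poles at s = -3, -11, -12.
Since all poles lie strictly in the left half-plane, the system is stable.

stable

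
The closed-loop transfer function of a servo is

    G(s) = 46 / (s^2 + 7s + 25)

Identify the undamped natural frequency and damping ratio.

Compare the denominator to the standard form s^2 + 2ζωₙs + ωₙ².
ωₙ² = 25, so ωₙ = 5 rad/s.
2ζωₙ = 7, so ζ = 7/(2·5) = 0.7.

ωₙ = 5 rad/s, ζ = 0.7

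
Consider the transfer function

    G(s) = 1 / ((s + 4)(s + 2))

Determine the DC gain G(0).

At s = 0 each factor (s + a) contributes a and each (s^2 + bs + c) contributes c.
G(0) = 1·1 / ((4) · (2)) = 1/8 = 1/8.

G(0) = 1/8 ≈ 0.1250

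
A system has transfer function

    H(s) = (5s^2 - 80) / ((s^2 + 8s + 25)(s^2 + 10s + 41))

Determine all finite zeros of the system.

Set the numerator to zero: 5s^2 - 80 = 0, i.e. 5·(s^2 - 16) = 0.
Factoring: (s - 4)(s + 4) = 0.

s = 4, -4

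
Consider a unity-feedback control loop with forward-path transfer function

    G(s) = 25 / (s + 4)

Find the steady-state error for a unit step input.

e_ss = 0.1379

G(s) has no poles at the origin.
This is a Type 0 system. Kp = lim_{s→0} G(s) = 25/4.
e_ss = 1/(1 + Kp) = 1/(1 + 25/4) = 4/29 ≈ 0.1379.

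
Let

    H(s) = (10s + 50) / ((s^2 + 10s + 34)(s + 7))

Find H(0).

Set s = 0: H(0) = (50) / (238) = 25/119.

H(0) = 25/119 ≈ 0.2101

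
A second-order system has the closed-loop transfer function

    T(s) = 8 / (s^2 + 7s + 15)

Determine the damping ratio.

Compare the denominator to the standard form s^2 + 2ζωₙs + ωₙ².
ωₙ² = 15, so ωₙ = √15 ≈ 3.873 rad/s.
2ζωₙ = 7, so ζ = 7/(2·√15) ≈ 0.9037.

ζ ≈ 0.9037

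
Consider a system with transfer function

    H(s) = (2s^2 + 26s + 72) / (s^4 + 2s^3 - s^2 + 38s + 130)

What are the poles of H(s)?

s = 2 ± 3j, -3 ± j

The poles are the roots of the denominator s^4 + 2s^3 - s^2 + 38s + 130 = 0.
No real roots exist; factor into two real quadratics: (s^2 - 4s + 13)(s^2 + 6s + 10) = 0.
Each quadratic gives a conjugate pair via the quadratic formula.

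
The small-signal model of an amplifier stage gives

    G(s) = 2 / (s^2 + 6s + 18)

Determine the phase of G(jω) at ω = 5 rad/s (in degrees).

At s = j5: numerator = 2, denominator = -7 + j30.
∠G = ∠num − ∠den = 0° − (103.13°) = -103.1°.

∠G(j5) ≈ -103.1°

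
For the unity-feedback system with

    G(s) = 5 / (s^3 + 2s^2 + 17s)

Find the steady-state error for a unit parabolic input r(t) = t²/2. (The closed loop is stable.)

G(s) has one pole at the origin.
This is a Type 1 system; Ka = lim_{s→0} s^2·G(s) = 0, so the steady-state error for a parabola input is infinite.

e_ss = ∞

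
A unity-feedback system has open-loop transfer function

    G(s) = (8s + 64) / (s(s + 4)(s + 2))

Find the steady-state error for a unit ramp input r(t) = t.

e_ss = 0.1250

G(s) has one pole at the origin.
This is a Type 1 system. Kv = lim_{s→0} s·G(s) = 64/8 = 8.
e_ss = 1/Kv = 1/(8) = 1/8 ≈ 0.1250.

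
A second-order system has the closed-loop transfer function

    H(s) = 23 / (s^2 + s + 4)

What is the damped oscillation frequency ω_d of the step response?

ω_d ≈ 1.936 rad/s

Comparing s^2 + s + 4 to s^2 + 2ζωₙs + ωₙ²: ωₙ = 2 rad/s and ζ = 1/(2·2) = 0.25.
ζωₙ = 1/2 = 0.5, so ω_d = ωₙ√(1−ζ²) = √(ωₙ² − (ζωₙ)²) = √(4 − 0.5²) = √3.75 ≈ 1.936 rad/s.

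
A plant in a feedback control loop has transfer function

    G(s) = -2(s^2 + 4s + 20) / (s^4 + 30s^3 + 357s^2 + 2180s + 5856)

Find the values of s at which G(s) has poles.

The poles are the roots of the denominator s^4 + 30s^3 + 357s^2 + 2180s + 5856 = 0.
Trying s = -8: the polynomial evaluates to 0, so (s + 8) is a factor.
Dividing out leaves s^3 + 22s^2 + 181s + 732 = 0.
This factors further as (s^2 + 10s + 61)(s + 12) = 0.

s = -5 ± 6j, -8, -12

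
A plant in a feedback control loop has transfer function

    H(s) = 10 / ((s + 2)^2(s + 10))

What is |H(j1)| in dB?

|H(j1)|_dB ≈ -14.0 dB

Substitute s = j1: numerator = 10, denominator = 26 + j43.
|H(j1)| = |10| / |26 + j43| = 10 / 50.249 ≈ 0.1990.
In decibels: 20·log₁₀(0.1990) ≈ -14.0 dB.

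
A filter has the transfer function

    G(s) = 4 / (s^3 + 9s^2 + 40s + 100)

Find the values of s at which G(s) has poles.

The poles are the roots of the denominator s^3 + 9s^2 + 40s + 100 = 0.
Trying s = -5: the polynomial evaluates to 0, so (s + 5) is a factor.
Dividing out leaves s^2 + 4s + 20 = 0.
The quadratic formula then gives s = -2 ± 4j.

s = -2 ± 4j, -5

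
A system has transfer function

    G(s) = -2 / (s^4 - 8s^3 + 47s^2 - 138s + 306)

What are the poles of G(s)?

s = 1 ± 4j, 3 ± 3j

The poles are the roots of the denominator s^4 - 8s^3 + 47s^2 - 138s + 306 = 0.
No real roots exist; factor into two real quadratics: (s^2 - 2s + 17)(s^2 - 6s + 18) = 0.
Each quadratic gives a conjugate pair via the quadratic formula.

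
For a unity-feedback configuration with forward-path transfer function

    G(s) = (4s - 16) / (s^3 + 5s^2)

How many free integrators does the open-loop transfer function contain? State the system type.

Factor s from the denominator: s^3 + 5s^2 = s^2·(s + 5).
There are 2 poles at the origin, so the system is Type 2.

Type 2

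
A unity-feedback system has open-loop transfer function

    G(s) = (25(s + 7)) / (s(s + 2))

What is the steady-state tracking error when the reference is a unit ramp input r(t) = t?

e_ss = 0.01143

G(s) has one pole at the origin.
This is a Type 1 system. Kv = lim_{s→0} s·G(s) = 175/2.
e_ss = 1/Kv = 1/(175/2) = 2/175 ≈ 0.01143.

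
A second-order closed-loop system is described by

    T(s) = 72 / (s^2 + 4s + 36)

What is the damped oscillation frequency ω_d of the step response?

ω_d ≈ 5.657 rad/s

Comparing s^2 + 4s + 36 to s^2 + 2ζωₙs + ωₙ²: ωₙ = 6 rad/s and ζ = 4/(2·6) ≈ 0.3333.
ζωₙ = 4/2 = 2, so ω_d = ωₙ√(1−ζ²) = √(ωₙ² − (ζωₙ)²) = √(36 − 2²) = √32 ≈ 5.657 rad/s.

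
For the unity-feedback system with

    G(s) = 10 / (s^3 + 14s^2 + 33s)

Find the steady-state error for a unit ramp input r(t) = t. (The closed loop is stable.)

G(s) has one pole at the origin.
This is a Type 1 system. Kv = lim_{s→0} s·G(s) = 10/33.
e_ss = 1/Kv = 1/(10/33) = 33/10 ≈ 3.300.

e_ss = 3.300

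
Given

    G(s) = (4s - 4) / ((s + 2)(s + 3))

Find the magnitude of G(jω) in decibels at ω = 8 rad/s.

|G(j8)|_dB ≈ -6.79 dB

Substitute s = j8: numerator = -4 + j32, denominator = -58 + j40.
|G(j8)| = |-4 + j32| / |-58 + j40| = 32.249 / 70.456 ≈ 0.4577.
In decibels: 20·log₁₀(0.4577) ≈ -6.79 dB.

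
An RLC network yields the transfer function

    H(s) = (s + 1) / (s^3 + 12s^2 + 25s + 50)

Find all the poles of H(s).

s = -1 ± 2j, -10

The poles are the roots of the denominator s^3 + 12s^2 + 25s + 50 = 0.
Trying s = -10: the polynomial evaluates to 0, so (s + 10) is a factor.
Dividing out leaves s^2 + 2s + 5 = 0.
The quadratic formula then gives s = -1 ± 2j.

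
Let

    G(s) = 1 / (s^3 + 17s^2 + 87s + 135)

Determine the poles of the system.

The poles are the roots of the denominator s^3 + 17s^2 + 87s + 135 = 0.
Trying s = -3: the polynomial evaluates to 0, so (s + 3) is a factor.
Dividing out leaves s^2 + 14s + 45 = 0.
Factoring the quadratic: (s + 5)(s + 9) = 0.

s = -3, -5, -9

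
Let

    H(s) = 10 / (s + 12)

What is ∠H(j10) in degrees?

At s = j10: numerator = 10, denominator = 12 + j10.
∠H = ∠num − ∠den = 0° − (39.806°) = -39.81°.

∠H(j10) ≈ -39.81°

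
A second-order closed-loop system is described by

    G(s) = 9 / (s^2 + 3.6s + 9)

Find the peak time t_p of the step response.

Comparing s^2 + 3.6s + 9 to s^2 + 2ζωₙs + ωₙ²: ωₙ = 3 rad/s and ζ = 3.6/(2·3) = 0.6.
ζωₙ = 3.6/2 = 1.8, so ω_d = ωₙ√(1−ζ²) = √(ωₙ² − (ζωₙ)²) = √(9 − 1.8²) = √5.76 = 2.400 rad/s.
t_p = π/ω_d = π/2.400 ≈ 1.309 s.

t_p ≈ 1.309 s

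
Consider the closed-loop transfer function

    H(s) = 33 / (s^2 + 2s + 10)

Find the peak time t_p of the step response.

t_p ≈ 1.047 s

Comparing s^2 + 2s + 10 to s^2 + 2ζωₙs + ωₙ²: ωₙ = √10 ≈ 3.162 rad/s and ζ = 2/(2·√10) ≈ 0.3162.
ζωₙ = 2/2 = 1, so ω_d = ωₙ√(1−ζ²) = √(ωₙ² − (ζωₙ)²) = √(10 − 1²) = √9 = 3 rad/s.
t_p = π/ω_d = π/3 ≈ 1.047 s.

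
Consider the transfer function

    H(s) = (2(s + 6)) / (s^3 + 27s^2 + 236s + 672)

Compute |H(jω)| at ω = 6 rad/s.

|H(j6)| ≈ 0.01372

Substitute s = j6: numerator = 12 + j12, denominator = -300 + j1200.
|H(j6)| = |12 + j12| / |-300 + j1200| = 16.971 / 1236.9 ≈ 0.01372.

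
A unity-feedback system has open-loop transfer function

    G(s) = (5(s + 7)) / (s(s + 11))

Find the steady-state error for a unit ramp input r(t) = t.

G(s) has one pole at the origin.
This is a Type 1 system. Kv = lim_{s→0} s·G(s) = 35/11.
e_ss = 1/Kv = 1/(35/11) = 11/35 ≈ 0.3143.

e_ss = 0.3143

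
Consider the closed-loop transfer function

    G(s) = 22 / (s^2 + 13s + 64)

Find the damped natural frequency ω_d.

Comparing s^2 + 13s + 64 to s^2 + 2ζωₙs + ωₙ²: ωₙ = 8 rad/s and ζ = 13/(2·8) = 0.8125.
ζωₙ = 13/2 = 6.5, so ω_d = ωₙ√(1−ζ²) = √(ωₙ² − (ζωₙ)²) = √(64 − 6.5²) = √21.75 ≈ 4.664 rad/s.

ω_d ≈ 4.664 rad/s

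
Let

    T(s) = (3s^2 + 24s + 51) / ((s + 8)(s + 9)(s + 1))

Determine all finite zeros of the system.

Set the numerator to zero: 3s^2 + 24s + 51 = 0, i.e. 3·(s^2 + 8s + 17) = 0.
Factoring: (s^2 + 8s + 17) = 0.

s = -4 + j, -4 - j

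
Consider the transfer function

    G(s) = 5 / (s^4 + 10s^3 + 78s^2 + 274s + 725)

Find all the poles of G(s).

s = -2 + 5j, -2 - 5j, -3 + 4j, -3 - 4j

The poles are the roots of the denominator s^4 + 10s^3 + 78s^2 + 274s + 725 = 0.
No real roots exist; factor into two real quadratics: (s^2 + 4s + 29)(s^2 + 6s + 25) = 0.
Each quadratic gives a conjugate pair via the quadratic formula.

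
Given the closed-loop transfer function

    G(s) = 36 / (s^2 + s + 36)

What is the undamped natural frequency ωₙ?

ωₙ = 6 rad/s

Compare the denominator to the standard form s^2 + 2ζωₙs + ωₙ².
ωₙ² = 36, so ωₙ = 6 rad/s.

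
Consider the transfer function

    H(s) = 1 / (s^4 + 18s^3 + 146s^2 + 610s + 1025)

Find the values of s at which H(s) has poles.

s = -5, -4 ± 5j, -5

The poles are the roots of the denominator s^4 + 18s^3 + 146s^2 + 610s + 1025 = 0.
Trying s = -5: the polynomial evaluates to 0, so (s + 5) is a factor.
Dividing out leaves s^3 + 13s^2 + 81s + 205 = 0.
This factors further as (s^2 + 8s + 41)(s + 5) = 0.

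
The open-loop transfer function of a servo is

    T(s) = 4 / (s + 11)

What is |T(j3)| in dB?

|T(j3)|_dB ≈ -9.10 dB

Substitute s = j3: numerator = 4, denominator = 11 + j3.
|T(j3)| = |4| / |11 + j3| = 4 / 11.402 ≈ 0.3508.
In decibels: 20·log₁₀(0.3508) ≈ -9.10 dB.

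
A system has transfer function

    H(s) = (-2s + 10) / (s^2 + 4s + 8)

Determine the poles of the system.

The poles are the roots of the denominator s^2 + 4s + 8 = 0.
Using the quadratic formula: s = (-4 ± √(-16))/2 = -2 ± 2j.

s = -2 ± 2j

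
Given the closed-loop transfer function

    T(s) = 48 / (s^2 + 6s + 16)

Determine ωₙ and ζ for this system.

ωₙ = 4 rad/s, ζ = 0.75

Compare the denominator to the standard form s^2 + 2ζωₙs + ωₙ².
ωₙ² = 16, so ωₙ = 4 rad/s.
2ζωₙ = 6, so ζ = 6/(2·4) = 0.75.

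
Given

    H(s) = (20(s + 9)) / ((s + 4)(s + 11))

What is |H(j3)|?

|H(j3)| ≈ 3.328

Substitute s = j3: numerator = 180 + j60, denominator = 35 + j45.
|H(j3)| = |180 + j60| / |35 + j45| = 189.74 / 57.009 ≈ 3.328.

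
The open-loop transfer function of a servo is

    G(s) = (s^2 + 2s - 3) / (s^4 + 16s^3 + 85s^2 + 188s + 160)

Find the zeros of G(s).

s = -3, 1

Set the numerator to zero: s^2 + 2s - 3 = 0.
Factoring: (s + 3)(s - 1) = 0.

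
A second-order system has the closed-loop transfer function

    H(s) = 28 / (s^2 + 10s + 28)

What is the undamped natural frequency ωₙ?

ωₙ ≈ 5.292 rad/s

Compare the denominator to the standard form s^2 + 2ζωₙs + ωₙ².
ωₙ² = 28, so ωₙ = √28 ≈ 5.292 rad/s.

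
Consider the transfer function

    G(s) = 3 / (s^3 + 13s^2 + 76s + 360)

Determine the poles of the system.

The poles are the roots of the denominator s^3 + 13s^2 + 76s + 360 = 0.
Trying s = -9: the polynomial evaluates to 0, so (s + 9) is a factor.
Dividing out leaves s^2 + 4s + 40 = 0.
The quadratic formula then gives s = -2 ± 6j.

s = -2 + 6j, -2 - 6j, -9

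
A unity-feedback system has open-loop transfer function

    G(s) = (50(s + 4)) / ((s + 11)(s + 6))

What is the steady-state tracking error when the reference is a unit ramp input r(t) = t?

e_ss = ∞

G(s) has no poles at the origin.
This is a Type 0 system; Kv = lim_{s→0} s·G(s) = 0, so the steady-state error for a ramp input is infinite.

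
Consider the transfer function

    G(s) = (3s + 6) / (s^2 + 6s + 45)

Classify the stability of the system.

stable

The denominator s^2 + 6s + 45 factors as (s^2 + 6s + 45), giving poles at s = -3 ± 6j.
Since all poles lie strictly in the left half-plane, the system is stable.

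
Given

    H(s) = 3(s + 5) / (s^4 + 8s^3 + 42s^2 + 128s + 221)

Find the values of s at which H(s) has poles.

s = -3 + 2j, -3 - 2j, -1 + 4j, -1 - 4j

The poles are the roots of the denominator s^4 + 8s^3 + 42s^2 + 128s + 221 = 0.
No real roots exist; factor into two real quadratics: (s^2 + 6s + 13)(s^2 + 2s + 17) = 0.
Each quadratic gives a conjugate pair via the quadratic formula.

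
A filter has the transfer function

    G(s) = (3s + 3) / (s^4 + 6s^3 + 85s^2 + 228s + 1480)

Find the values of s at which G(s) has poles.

The poles are the roots of the denominator s^4 + 6s^3 + 85s^2 + 228s + 1480 = 0.
No real roots exist; factor into two real quadratics: (s^2 + 4s + 40)(s^2 + 2s + 37) = 0.
Each quadratic gives a conjugate pair via the quadratic formula.

s = -2 ± 6j, -1 ± 6j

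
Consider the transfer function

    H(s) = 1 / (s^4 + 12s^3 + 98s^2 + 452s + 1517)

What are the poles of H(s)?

The poles are the roots of the denominator s^4 + 12s^3 + 98s^2 + 452s + 1517 = 0.
No real roots exist; factor into two real quadratics: (s^2 + 2s + 37)(s^2 + 10s + 41) = 0.
Each quadratic gives a conjugate pair via the quadratic formula.

s = -1 + 6j, -1 - 6j, -5 + 4j, -5 - 4j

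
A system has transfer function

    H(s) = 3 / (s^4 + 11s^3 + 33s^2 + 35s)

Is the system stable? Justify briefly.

The denominator s^4 + 11s^3 + 33s^2 + 35s factors as s(s^2 + 4s + 5)(s + 7), giving poles at s = 0, -2 + j, -2 - j, -7.
Since the simple pole(s) at s = 0 lie on the jω-axis with none in the right half-plane, the system is marginally stable.

marginally stable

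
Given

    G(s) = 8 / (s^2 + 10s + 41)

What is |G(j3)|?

Substitute s = j3: numerator = 8, denominator = 32 + j30.
|G(j3)| = |8| / |32 + j30| = 8 / 43.863 ≈ 0.1824.

|G(j3)| ≈ 0.1824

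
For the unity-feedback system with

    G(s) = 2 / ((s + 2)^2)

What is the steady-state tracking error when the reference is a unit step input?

e_ss = 0.6667

G(s) has no poles at the origin.
This is a Type 0 system. Kp = lim_{s→0} G(s) = 2/4 = 1/2.
e_ss = 1/(1 + Kp) = 1/(1 + 1/2) = 2/3 ≈ 0.6667.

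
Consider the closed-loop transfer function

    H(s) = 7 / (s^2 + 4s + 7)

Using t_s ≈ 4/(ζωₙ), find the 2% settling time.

Comparing s^2 + 4s + 7 to s^2 + 2ζωₙs + ωₙ²: ωₙ = √7 ≈ 2.646 rad/s and ζ = 4/(2·√7) ≈ 0.7559.
ζωₙ = 4/2 = 2, so t_s ≈ 4/(ζωₙ) = 4/2 = 2 s.

t_s ≈ 2 s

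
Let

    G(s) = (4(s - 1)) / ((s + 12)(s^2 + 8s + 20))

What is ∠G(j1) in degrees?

∠G(j1) ≈ 107.4°

At s = j1: numerator = -4 + j4, denominator = 220 + j115.
∠G = ∠num − ∠den = 135° − (27.597°) = 107.4°.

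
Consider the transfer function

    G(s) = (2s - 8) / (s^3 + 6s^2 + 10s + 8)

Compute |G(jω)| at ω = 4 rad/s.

|G(j4)| ≈ 0.1240

Substitute s = j4: numerator = -8 + j8, denominator = -88 - j24.
|G(j4)| = |-8 + j8| / |-88 - j24| = 11.314 / 91.214 ≈ 0.1240.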